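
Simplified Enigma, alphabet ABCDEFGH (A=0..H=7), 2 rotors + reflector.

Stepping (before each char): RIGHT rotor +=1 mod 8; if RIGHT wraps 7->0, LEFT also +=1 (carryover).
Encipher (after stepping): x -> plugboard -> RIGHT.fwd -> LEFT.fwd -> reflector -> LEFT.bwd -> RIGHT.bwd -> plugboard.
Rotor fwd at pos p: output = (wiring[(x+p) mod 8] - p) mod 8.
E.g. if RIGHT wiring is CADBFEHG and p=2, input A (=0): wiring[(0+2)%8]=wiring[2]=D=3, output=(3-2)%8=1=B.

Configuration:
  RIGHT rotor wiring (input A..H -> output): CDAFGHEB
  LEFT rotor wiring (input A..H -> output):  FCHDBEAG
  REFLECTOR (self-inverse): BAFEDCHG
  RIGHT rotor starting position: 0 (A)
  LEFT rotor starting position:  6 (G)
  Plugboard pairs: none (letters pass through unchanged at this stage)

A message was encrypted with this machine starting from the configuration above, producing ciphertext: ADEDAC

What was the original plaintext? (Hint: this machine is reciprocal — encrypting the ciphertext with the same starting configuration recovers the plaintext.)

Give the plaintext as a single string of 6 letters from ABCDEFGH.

Answer: BGBCBH

Derivation:
Char 1 ('A'): step: R->1, L=6; A->plug->A->R->C->L->H->refl->G->L'->H->R'->B->plug->B
Char 2 ('D'): step: R->2, L=6; D->plug->D->R->F->L->F->refl->C->L'->A->R'->G->plug->G
Char 3 ('E'): step: R->3, L=6; E->plug->E->R->G->L->D->refl->E->L'->D->R'->B->plug->B
Char 4 ('D'): step: R->4, L=6; D->plug->D->R->F->L->F->refl->C->L'->A->R'->C->plug->C
Char 5 ('A'): step: R->5, L=6; A->plug->A->R->C->L->H->refl->G->L'->H->R'->B->plug->B
Char 6 ('C'): step: R->6, L=6; C->plug->C->R->E->L->B->refl->A->L'->B->R'->H->plug->H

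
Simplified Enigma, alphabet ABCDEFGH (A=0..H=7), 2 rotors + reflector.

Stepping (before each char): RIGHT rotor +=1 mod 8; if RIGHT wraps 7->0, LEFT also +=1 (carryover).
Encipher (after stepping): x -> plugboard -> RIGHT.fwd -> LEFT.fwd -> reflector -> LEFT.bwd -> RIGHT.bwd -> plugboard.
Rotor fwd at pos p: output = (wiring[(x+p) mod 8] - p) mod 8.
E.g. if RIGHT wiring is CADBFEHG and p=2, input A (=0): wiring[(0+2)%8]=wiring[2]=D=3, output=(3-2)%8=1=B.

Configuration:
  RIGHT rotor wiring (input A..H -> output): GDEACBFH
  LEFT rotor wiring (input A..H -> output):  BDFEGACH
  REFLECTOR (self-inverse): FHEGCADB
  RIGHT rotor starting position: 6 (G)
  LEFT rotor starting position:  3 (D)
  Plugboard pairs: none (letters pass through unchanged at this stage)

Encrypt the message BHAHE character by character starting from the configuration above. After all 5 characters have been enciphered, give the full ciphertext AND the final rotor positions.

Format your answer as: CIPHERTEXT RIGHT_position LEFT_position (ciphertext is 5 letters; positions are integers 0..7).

Char 1 ('B'): step: R->7, L=3; B->plug->B->R->H->L->C->refl->E->L'->E->R'->C->plug->C
Char 2 ('H'): step: R->0, L->4 (L advanced); H->plug->H->R->H->L->A->refl->F->L'->E->R'->C->plug->C
Char 3 ('A'): step: R->1, L=4; A->plug->A->R->C->L->G->refl->D->L'->D->R'->B->plug->B
Char 4 ('H'): step: R->2, L=4; H->plug->H->R->B->L->E->refl->C->L'->A->R'->C->plug->C
Char 5 ('E'): step: R->3, L=4; E->plug->E->R->E->L->F->refl->A->L'->H->R'->B->plug->B
Final: ciphertext=CCBCB, RIGHT=3, LEFT=4

Answer: CCBCB 3 4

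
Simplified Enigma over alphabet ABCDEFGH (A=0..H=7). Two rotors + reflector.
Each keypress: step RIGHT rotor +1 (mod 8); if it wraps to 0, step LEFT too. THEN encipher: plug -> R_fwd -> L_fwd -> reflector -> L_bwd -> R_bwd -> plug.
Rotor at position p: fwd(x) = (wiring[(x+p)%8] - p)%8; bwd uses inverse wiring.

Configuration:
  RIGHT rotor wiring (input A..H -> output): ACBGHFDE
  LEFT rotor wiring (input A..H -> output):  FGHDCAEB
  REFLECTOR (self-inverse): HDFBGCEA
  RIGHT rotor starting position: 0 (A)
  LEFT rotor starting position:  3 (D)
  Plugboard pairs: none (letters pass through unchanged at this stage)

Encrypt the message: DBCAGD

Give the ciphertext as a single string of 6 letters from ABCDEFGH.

Answer: GAFFAH

Derivation:
Char 1 ('D'): step: R->1, L=3; D->plug->D->R->G->L->D->refl->B->L'->D->R'->G->plug->G
Char 2 ('B'): step: R->2, L=3; B->plug->B->R->E->L->G->refl->E->L'->H->R'->A->plug->A
Char 3 ('C'): step: R->3, L=3; C->plug->C->R->C->L->F->refl->C->L'->F->R'->F->plug->F
Char 4 ('A'): step: R->4, L=3; A->plug->A->R->D->L->B->refl->D->L'->G->R'->F->plug->F
Char 5 ('G'): step: R->5, L=3; G->plug->G->R->B->L->H->refl->A->L'->A->R'->A->plug->A
Char 6 ('D'): step: R->6, L=3; D->plug->D->R->E->L->G->refl->E->L'->H->R'->H->plug->H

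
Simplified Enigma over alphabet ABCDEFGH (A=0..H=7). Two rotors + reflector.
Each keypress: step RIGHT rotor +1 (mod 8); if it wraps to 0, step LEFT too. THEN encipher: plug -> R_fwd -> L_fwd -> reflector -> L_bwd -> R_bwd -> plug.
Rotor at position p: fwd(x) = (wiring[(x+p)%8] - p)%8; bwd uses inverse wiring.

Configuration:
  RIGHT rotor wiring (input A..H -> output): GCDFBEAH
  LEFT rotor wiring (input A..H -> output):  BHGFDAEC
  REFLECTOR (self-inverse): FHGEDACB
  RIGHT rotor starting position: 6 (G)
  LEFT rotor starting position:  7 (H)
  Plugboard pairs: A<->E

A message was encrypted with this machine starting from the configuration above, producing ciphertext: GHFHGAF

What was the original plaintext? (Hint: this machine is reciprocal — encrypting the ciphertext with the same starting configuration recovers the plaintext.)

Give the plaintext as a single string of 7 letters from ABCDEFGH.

Answer: EBBEEGH

Derivation:
Char 1 ('G'): step: R->7, L=7; G->plug->G->R->F->L->E->refl->D->L'->A->R'->A->plug->E
Char 2 ('H'): step: R->0, L->0 (L advanced); H->plug->H->R->H->L->C->refl->G->L'->C->R'->B->plug->B
Char 3 ('F'): step: R->1, L=0; F->plug->F->R->H->L->C->refl->G->L'->C->R'->B->plug->B
Char 4 ('H'): step: R->2, L=0; H->plug->H->R->A->L->B->refl->H->L'->B->R'->A->plug->E
Char 5 ('G'): step: R->3, L=0; G->plug->G->R->H->L->C->refl->G->L'->C->R'->A->plug->E
Char 6 ('A'): step: R->4, L=0; A->plug->E->R->C->L->G->refl->C->L'->H->R'->G->plug->G
Char 7 ('F'): step: R->5, L=0; F->plug->F->R->G->L->E->refl->D->L'->E->R'->H->plug->H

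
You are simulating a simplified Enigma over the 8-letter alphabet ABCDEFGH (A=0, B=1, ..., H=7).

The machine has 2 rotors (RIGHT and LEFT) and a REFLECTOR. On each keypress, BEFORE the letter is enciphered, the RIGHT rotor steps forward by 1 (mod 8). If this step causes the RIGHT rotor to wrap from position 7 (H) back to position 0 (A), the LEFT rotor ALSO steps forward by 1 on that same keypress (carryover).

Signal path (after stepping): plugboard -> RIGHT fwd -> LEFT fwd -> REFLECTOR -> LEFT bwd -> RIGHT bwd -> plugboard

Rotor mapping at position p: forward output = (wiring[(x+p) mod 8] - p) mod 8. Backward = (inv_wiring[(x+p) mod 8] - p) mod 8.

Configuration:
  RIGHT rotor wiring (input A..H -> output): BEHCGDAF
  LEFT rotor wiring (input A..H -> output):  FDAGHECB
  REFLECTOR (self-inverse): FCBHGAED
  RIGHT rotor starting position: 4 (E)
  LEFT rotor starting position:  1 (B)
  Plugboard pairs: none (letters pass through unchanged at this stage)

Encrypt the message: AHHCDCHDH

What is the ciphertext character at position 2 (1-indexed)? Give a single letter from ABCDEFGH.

Char 1 ('A'): step: R->5, L=1; A->plug->A->R->G->L->A->refl->F->L'->C->R'->F->plug->F
Char 2 ('H'): step: R->6, L=1; H->plug->H->R->F->L->B->refl->C->L'->A->R'->G->plug->G

G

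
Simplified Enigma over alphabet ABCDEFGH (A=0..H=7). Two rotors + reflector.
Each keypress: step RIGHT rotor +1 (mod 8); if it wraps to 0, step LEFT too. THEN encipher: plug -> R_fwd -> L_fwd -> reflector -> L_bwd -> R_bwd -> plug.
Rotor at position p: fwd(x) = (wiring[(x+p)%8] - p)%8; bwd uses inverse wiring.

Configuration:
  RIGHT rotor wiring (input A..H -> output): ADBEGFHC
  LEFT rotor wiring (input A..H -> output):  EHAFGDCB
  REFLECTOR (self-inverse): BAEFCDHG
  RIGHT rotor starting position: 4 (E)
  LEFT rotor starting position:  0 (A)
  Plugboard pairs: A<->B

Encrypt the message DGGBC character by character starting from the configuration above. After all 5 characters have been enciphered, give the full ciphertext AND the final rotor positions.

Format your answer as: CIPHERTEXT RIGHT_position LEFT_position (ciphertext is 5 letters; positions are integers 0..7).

Answer: CFHCH 1 1

Derivation:
Char 1 ('D'): step: R->5, L=0; D->plug->D->R->D->L->F->refl->D->L'->F->R'->C->plug->C
Char 2 ('G'): step: R->6, L=0; G->plug->G->R->A->L->E->refl->C->L'->G->R'->F->plug->F
Char 3 ('G'): step: R->7, L=0; G->plug->G->R->G->L->C->refl->E->L'->A->R'->H->plug->H
Char 4 ('B'): step: R->0, L->1 (L advanced); B->plug->A->R->A->L->G->refl->H->L'->B->R'->C->plug->C
Char 5 ('C'): step: R->1, L=1; C->plug->C->R->D->L->F->refl->D->L'->H->R'->H->plug->H
Final: ciphertext=CFHCH, RIGHT=1, LEFT=1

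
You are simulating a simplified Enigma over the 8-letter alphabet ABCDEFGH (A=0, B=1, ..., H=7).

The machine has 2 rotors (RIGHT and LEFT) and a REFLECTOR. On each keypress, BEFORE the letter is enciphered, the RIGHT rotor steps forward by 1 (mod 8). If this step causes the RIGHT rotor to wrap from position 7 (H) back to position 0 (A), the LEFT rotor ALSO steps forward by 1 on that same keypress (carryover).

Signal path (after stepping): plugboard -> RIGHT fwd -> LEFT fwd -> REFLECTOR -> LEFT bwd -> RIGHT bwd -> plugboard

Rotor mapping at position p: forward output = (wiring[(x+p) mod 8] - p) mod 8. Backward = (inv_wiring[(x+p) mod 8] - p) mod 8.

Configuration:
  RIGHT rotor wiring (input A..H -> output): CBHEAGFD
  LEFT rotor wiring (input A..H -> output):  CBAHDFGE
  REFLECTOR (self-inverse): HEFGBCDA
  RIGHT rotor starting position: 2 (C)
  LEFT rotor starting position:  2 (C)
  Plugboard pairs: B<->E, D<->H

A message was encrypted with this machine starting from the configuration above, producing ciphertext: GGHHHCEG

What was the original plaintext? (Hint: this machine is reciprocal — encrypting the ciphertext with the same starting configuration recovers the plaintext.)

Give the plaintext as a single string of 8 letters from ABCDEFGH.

Answer: FDADEACH

Derivation:
Char 1 ('G'): step: R->3, L=2; G->plug->G->R->G->L->A->refl->H->L'->H->R'->F->plug->F
Char 2 ('G'): step: R->4, L=2; G->plug->G->R->D->L->D->refl->G->L'->A->R'->H->plug->D
Char 3 ('H'): step: R->5, L=2; H->plug->D->R->F->L->C->refl->F->L'->B->R'->A->plug->A
Char 4 ('H'): step: R->6, L=2; H->plug->D->R->D->L->D->refl->G->L'->A->R'->H->plug->D
Char 5 ('H'): step: R->7, L=2; H->plug->D->R->A->L->G->refl->D->L'->D->R'->B->plug->E
Char 6 ('C'): step: R->0, L->3 (L advanced); C->plug->C->R->H->L->F->refl->C->L'->C->R'->A->plug->A
Char 7 ('E'): step: R->1, L=3; E->plug->B->R->G->L->G->refl->D->L'->D->R'->C->plug->C
Char 8 ('G'): step: R->2, L=3; G->plug->G->R->A->L->E->refl->B->L'->E->R'->D->plug->H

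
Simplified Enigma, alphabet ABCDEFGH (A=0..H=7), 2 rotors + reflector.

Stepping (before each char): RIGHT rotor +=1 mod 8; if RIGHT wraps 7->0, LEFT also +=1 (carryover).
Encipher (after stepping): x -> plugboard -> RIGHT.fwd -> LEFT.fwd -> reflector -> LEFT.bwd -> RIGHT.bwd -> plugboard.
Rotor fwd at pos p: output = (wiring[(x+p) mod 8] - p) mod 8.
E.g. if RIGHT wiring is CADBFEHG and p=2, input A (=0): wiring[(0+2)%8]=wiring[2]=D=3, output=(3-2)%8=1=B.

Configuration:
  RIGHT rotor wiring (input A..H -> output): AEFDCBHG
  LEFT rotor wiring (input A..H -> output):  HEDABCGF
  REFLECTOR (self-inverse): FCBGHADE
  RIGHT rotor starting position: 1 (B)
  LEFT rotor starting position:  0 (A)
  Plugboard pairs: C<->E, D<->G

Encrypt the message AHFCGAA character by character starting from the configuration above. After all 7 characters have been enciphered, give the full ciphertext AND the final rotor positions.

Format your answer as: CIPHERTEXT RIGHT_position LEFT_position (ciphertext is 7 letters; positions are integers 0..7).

Answer: GEDGEFD 0 1

Derivation:
Char 1 ('A'): step: R->2, L=0; A->plug->A->R->D->L->A->refl->F->L'->H->R'->D->plug->G
Char 2 ('H'): step: R->3, L=0; H->plug->H->R->C->L->D->refl->G->L'->G->R'->C->plug->E
Char 3 ('F'): step: R->4, L=0; F->plug->F->R->A->L->H->refl->E->L'->B->R'->G->plug->D
Char 4 ('C'): step: R->5, L=0; C->plug->E->R->H->L->F->refl->A->L'->D->R'->D->plug->G
Char 5 ('G'): step: R->6, L=0; G->plug->D->R->G->L->G->refl->D->L'->C->R'->C->plug->E
Char 6 ('A'): step: R->7, L=0; A->plug->A->R->H->L->F->refl->A->L'->D->R'->F->plug->F
Char 7 ('A'): step: R->0, L->1 (L advanced); A->plug->A->R->A->L->D->refl->G->L'->H->R'->G->plug->D
Final: ciphertext=GEDGEFD, RIGHT=0, LEFT=1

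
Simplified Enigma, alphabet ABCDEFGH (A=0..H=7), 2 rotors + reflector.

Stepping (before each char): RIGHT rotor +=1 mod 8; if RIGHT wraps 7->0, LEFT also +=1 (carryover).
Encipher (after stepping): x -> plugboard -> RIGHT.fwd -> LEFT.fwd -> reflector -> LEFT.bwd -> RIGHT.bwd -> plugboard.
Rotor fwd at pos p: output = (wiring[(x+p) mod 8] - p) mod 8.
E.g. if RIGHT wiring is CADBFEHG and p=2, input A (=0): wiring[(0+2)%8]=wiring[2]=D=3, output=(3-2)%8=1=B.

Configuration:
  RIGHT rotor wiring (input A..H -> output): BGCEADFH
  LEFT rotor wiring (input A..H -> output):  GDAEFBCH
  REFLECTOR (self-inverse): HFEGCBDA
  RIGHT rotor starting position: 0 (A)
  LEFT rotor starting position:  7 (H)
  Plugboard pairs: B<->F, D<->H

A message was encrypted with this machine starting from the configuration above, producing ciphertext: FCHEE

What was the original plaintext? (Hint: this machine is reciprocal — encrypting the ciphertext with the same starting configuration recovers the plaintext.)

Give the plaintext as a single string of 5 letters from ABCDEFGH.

Answer: DFBFF

Derivation:
Char 1 ('F'): step: R->1, L=7; F->plug->B->R->B->L->H->refl->A->L'->A->R'->H->plug->D
Char 2 ('C'): step: R->2, L=7; C->plug->C->R->G->L->C->refl->E->L'->C->R'->B->plug->F
Char 3 ('H'): step: R->3, L=7; H->plug->D->R->C->L->E->refl->C->L'->G->R'->F->plug->B
Char 4 ('E'): step: R->4, L=7; E->plug->E->R->F->L->G->refl->D->L'->H->R'->B->plug->F
Char 5 ('E'): step: R->5, L=7; E->plug->E->R->B->L->H->refl->A->L'->A->R'->B->plug->F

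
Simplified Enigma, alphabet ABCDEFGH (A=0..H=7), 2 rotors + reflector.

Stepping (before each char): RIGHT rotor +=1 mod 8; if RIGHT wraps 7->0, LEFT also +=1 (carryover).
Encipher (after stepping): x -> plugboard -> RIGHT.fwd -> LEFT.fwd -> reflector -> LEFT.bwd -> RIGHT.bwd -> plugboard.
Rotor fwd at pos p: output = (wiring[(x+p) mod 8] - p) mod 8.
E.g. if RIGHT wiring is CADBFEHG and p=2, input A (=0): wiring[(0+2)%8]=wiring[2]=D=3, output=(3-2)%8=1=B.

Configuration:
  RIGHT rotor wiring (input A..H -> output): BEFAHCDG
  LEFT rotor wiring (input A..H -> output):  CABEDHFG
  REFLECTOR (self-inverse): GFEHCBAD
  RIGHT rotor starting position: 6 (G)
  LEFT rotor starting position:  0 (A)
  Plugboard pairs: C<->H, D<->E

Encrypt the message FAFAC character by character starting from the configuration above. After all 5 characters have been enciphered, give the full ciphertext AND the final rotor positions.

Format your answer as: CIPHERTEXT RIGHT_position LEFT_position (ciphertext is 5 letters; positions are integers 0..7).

Answer: GBCHE 3 1

Derivation:
Char 1 ('F'): step: R->7, L=0; F->plug->F->R->A->L->C->refl->E->L'->D->R'->G->plug->G
Char 2 ('A'): step: R->0, L->1 (L advanced); A->plug->A->R->B->L->A->refl->G->L'->E->R'->B->plug->B
Char 3 ('F'): step: R->1, L=1; F->plug->F->R->C->L->D->refl->H->L'->A->R'->H->plug->C
Char 4 ('A'): step: R->2, L=1; A->plug->A->R->D->L->C->refl->E->L'->F->R'->C->plug->H
Char 5 ('C'): step: R->3, L=1; C->plug->H->R->C->L->D->refl->H->L'->A->R'->D->plug->E
Final: ciphertext=GBCHE, RIGHT=3, LEFT=1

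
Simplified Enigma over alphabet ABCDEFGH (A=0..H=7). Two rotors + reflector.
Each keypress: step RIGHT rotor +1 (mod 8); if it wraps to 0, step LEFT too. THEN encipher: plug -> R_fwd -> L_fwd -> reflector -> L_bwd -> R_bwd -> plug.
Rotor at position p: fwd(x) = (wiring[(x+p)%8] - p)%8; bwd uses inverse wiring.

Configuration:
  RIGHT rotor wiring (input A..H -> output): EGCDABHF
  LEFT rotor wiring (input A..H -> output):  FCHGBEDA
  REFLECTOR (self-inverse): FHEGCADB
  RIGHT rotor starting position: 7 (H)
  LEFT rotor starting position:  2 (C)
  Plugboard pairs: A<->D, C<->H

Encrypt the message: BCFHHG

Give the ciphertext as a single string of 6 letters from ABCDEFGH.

Answer: HGCEDB

Derivation:
Char 1 ('B'): step: R->0, L->3 (L advanced); B->plug->B->R->G->L->H->refl->B->L'->C->R'->C->plug->H
Char 2 ('C'): step: R->1, L=3; C->plug->H->R->D->L->A->refl->F->L'->E->R'->G->plug->G
Char 3 ('F'): step: R->2, L=3; F->plug->F->R->D->L->A->refl->F->L'->E->R'->H->plug->C
Char 4 ('H'): step: R->3, L=3; H->plug->C->R->G->L->H->refl->B->L'->C->R'->E->plug->E
Char 5 ('H'): step: R->4, L=3; H->plug->C->R->D->L->A->refl->F->L'->E->R'->A->plug->D
Char 6 ('G'): step: R->5, L=3; G->plug->G->R->G->L->H->refl->B->L'->C->R'->B->plug->B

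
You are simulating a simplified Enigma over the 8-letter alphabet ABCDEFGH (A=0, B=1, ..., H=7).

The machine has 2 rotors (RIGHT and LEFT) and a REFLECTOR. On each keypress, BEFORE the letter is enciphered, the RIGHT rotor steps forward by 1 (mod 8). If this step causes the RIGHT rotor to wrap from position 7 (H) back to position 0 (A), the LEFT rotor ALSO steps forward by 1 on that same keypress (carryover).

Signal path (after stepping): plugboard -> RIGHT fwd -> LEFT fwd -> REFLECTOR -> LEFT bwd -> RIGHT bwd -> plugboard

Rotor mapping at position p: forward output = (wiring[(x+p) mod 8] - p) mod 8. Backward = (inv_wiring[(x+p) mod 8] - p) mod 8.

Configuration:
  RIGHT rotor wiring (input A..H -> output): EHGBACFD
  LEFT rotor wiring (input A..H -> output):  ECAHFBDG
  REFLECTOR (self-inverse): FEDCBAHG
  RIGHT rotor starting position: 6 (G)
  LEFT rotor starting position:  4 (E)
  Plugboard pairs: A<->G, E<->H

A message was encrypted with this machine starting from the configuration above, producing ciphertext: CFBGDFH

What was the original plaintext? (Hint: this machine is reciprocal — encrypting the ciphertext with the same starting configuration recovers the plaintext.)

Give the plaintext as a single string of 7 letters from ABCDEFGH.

Char 1 ('C'): step: R->7, L=4; C->plug->C->R->A->L->B->refl->E->L'->G->R'->H->plug->E
Char 2 ('F'): step: R->0, L->5 (L advanced); F->plug->F->R->C->L->B->refl->E->L'->A->R'->E->plug->H
Char 3 ('B'): step: R->1, L=5; B->plug->B->R->F->L->D->refl->C->L'->G->R'->A->plug->G
Char 4 ('G'): step: R->2, L=5; G->plug->A->R->E->L->F->refl->A->L'->H->R'->B->plug->B
Char 5 ('D'): step: R->3, L=5; D->plug->D->R->C->L->B->refl->E->L'->A->R'->E->plug->H
Char 6 ('F'): step: R->4, L=5; F->plug->F->R->D->L->H->refl->G->L'->B->R'->C->plug->C
Char 7 ('H'): step: R->5, L=5; H->plug->E->R->C->L->B->refl->E->L'->A->R'->B->plug->B

Answer: EHGBHCB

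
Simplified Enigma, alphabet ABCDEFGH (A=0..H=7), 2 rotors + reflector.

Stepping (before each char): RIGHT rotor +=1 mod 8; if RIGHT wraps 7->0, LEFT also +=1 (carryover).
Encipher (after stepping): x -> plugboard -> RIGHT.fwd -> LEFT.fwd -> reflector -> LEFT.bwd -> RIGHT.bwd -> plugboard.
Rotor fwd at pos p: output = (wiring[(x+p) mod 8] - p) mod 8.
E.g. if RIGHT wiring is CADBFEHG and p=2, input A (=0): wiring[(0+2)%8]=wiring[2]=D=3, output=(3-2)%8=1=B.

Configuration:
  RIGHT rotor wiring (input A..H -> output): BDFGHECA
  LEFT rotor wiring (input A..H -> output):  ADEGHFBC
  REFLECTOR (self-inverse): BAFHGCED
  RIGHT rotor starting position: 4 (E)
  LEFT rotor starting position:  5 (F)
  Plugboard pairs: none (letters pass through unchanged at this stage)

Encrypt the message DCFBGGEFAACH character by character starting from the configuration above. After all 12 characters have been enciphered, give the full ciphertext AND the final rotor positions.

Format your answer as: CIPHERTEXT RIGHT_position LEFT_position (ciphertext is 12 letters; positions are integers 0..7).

Char 1 ('D'): step: R->5, L=5; D->plug->D->R->E->L->G->refl->E->L'->B->R'->G->plug->G
Char 2 ('C'): step: R->6, L=5; C->plug->C->R->D->L->D->refl->H->L'->F->R'->D->plug->D
Char 3 ('F'): step: R->7, L=5; F->plug->F->R->A->L->A->refl->B->L'->G->R'->D->plug->D
Char 4 ('B'): step: R->0, L->6 (L advanced); B->plug->B->R->D->L->F->refl->C->L'->C->R'->G->plug->G
Char 5 ('G'): step: R->1, L=6; G->plug->G->R->H->L->H->refl->D->L'->A->R'->H->plug->H
Char 6 ('G'): step: R->2, L=6; G->plug->G->R->H->L->H->refl->D->L'->A->R'->E->plug->E
Char 7 ('E'): step: R->3, L=6; E->plug->E->R->F->L->A->refl->B->L'->G->R'->F->plug->F
Char 8 ('F'): step: R->4, L=6; F->plug->F->R->H->L->H->refl->D->L'->A->R'->B->plug->B
Char 9 ('A'): step: R->5, L=6; A->plug->A->R->H->L->H->refl->D->L'->A->R'->F->plug->F
Char 10 ('A'): step: R->6, L=6; A->plug->A->R->E->L->G->refl->E->L'->B->R'->G->plug->G
Char 11 ('C'): step: R->7, L=6; C->plug->C->R->E->L->G->refl->E->L'->B->R'->A->plug->A
Char 12 ('H'): step: R->0, L->7 (L advanced); H->plug->H->R->A->L->D->refl->H->L'->E->R'->F->plug->F
Final: ciphertext=GDDGHEFBFGAF, RIGHT=0, LEFT=7

Answer: GDDGHEFBFGAF 0 7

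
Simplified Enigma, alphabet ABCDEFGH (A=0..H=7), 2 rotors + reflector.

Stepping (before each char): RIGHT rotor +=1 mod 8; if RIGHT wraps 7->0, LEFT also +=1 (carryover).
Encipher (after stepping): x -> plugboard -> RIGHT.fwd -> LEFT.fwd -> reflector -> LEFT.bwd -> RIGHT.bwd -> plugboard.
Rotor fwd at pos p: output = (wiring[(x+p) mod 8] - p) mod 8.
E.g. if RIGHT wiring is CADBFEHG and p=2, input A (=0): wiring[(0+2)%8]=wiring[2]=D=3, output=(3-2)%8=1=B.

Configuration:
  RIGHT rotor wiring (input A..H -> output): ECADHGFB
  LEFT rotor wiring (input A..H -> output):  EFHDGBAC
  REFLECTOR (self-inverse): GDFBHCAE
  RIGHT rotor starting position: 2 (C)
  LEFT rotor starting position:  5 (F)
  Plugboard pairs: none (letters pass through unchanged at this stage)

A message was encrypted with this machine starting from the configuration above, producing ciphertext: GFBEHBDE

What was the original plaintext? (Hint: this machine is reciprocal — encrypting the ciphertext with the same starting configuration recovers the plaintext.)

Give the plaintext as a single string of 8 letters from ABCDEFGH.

Char 1 ('G'): step: R->3, L=5; G->plug->G->R->H->L->B->refl->D->L'->B->R'->F->plug->F
Char 2 ('F'): step: R->4, L=5; F->plug->F->R->G->L->G->refl->A->L'->E->R'->G->plug->G
Char 3 ('B'): step: R->5, L=5; B->plug->B->R->A->L->E->refl->H->L'->D->R'->F->plug->F
Char 4 ('E'): step: R->6, L=5; E->plug->E->R->C->L->F->refl->C->L'->F->R'->F->plug->F
Char 5 ('H'): step: R->7, L=5; H->plug->H->R->G->L->G->refl->A->L'->E->R'->E->plug->E
Char 6 ('B'): step: R->0, L->6 (L advanced); B->plug->B->R->C->L->G->refl->A->L'->G->R'->F->plug->F
Char 7 ('D'): step: R->1, L=6; D->plug->D->R->G->L->A->refl->G->L'->C->R'->C->plug->C
Char 8 ('E'): step: R->2, L=6; E->plug->E->R->D->L->H->refl->E->L'->B->R'->B->plug->B

Answer: FGFFEFCB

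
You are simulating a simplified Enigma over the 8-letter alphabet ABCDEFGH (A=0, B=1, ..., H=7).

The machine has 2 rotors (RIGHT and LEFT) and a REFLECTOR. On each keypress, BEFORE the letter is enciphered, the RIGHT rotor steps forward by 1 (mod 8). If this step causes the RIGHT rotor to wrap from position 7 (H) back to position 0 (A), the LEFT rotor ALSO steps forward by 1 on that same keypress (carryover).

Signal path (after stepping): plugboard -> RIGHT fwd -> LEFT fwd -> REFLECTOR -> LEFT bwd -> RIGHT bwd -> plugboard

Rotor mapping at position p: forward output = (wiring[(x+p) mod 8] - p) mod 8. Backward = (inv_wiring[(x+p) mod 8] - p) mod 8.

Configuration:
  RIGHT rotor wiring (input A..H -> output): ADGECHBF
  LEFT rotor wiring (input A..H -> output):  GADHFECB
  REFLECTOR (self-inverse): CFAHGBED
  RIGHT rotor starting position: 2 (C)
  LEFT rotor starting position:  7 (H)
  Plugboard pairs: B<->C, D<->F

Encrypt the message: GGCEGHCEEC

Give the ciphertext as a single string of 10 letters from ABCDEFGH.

Answer: BABGBADAHG

Derivation:
Char 1 ('G'): step: R->3, L=7; G->plug->G->R->A->L->C->refl->A->L'->E->R'->C->plug->B
Char 2 ('G'): step: R->4, L=7; G->plug->G->R->C->L->B->refl->F->L'->G->R'->A->plug->A
Char 3 ('C'): step: R->5, L=7; C->plug->B->R->E->L->A->refl->C->L'->A->R'->C->plug->B
Char 4 ('E'): step: R->6, L=7; E->plug->E->R->A->L->C->refl->A->L'->E->R'->G->plug->G
Char 5 ('G'): step: R->7, L=7; G->plug->G->R->A->L->C->refl->A->L'->E->R'->C->plug->B
Char 6 ('H'): step: R->0, L->0 (L advanced); H->plug->H->R->F->L->E->refl->G->L'->A->R'->A->plug->A
Char 7 ('C'): step: R->1, L=0; C->plug->B->R->F->L->E->refl->G->L'->A->R'->F->plug->D
Char 8 ('E'): step: R->2, L=0; E->plug->E->R->H->L->B->refl->F->L'->E->R'->A->plug->A
Char 9 ('E'): step: R->3, L=0; E->plug->E->R->C->L->D->refl->H->L'->D->R'->H->plug->H
Char 10 ('C'): step: R->4, L=0; C->plug->B->R->D->L->H->refl->D->L'->C->R'->G->plug->G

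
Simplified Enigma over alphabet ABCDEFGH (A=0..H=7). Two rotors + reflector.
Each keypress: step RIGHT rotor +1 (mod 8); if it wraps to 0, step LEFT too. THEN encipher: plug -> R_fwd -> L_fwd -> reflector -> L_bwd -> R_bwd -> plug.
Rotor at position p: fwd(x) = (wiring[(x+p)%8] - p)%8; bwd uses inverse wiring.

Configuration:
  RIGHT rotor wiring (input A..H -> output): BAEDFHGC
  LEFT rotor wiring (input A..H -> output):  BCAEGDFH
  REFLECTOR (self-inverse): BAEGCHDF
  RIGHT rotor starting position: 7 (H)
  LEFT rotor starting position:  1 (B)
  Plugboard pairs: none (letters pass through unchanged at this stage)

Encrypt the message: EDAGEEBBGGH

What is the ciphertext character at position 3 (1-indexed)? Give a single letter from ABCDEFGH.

Char 1 ('E'): step: R->0, L->2 (L advanced); E->plug->E->R->F->L->F->refl->H->L'->G->R'->G->plug->G
Char 2 ('D'): step: R->1, L=2; D->plug->D->R->E->L->D->refl->G->L'->A->R'->H->plug->H
Char 3 ('A'): step: R->2, L=2; A->plug->A->R->C->L->E->refl->C->L'->B->R'->B->plug->B

B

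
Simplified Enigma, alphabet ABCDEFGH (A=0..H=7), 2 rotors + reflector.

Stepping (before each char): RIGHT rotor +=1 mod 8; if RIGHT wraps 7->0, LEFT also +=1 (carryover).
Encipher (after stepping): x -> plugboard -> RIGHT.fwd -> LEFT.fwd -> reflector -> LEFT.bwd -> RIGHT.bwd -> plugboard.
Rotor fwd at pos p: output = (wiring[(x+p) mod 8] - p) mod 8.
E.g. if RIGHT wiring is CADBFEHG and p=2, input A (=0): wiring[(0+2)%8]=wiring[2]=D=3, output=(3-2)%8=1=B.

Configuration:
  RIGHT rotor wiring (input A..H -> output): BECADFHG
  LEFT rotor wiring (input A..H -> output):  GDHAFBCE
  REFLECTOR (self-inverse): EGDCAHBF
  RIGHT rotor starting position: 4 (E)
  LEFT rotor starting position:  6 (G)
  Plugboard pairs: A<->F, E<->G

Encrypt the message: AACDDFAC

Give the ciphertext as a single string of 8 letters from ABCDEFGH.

Answer: GBFFFCHD

Derivation:
Char 1 ('A'): step: R->5, L=6; A->plug->F->R->F->L->C->refl->D->L'->H->R'->E->plug->G
Char 2 ('A'): step: R->6, L=6; A->plug->F->R->C->L->A->refl->E->L'->A->R'->B->plug->B
Char 3 ('C'): step: R->7, L=6; C->plug->C->R->F->L->C->refl->D->L'->H->R'->A->plug->F
Char 4 ('D'): step: R->0, L->7 (L advanced); D->plug->D->R->A->L->F->refl->H->L'->B->R'->A->plug->F
Char 5 ('D'): step: R->1, L=7; D->plug->D->R->C->L->E->refl->A->L'->D->R'->A->plug->F
Char 6 ('F'): step: R->2, L=7; F->plug->A->R->A->L->F->refl->H->L'->B->R'->C->plug->C
Char 7 ('A'): step: R->3, L=7; A->plug->F->R->G->L->C->refl->D->L'->H->R'->H->plug->H
Char 8 ('C'): step: R->4, L=7; C->plug->C->R->D->L->A->refl->E->L'->C->R'->D->plug->D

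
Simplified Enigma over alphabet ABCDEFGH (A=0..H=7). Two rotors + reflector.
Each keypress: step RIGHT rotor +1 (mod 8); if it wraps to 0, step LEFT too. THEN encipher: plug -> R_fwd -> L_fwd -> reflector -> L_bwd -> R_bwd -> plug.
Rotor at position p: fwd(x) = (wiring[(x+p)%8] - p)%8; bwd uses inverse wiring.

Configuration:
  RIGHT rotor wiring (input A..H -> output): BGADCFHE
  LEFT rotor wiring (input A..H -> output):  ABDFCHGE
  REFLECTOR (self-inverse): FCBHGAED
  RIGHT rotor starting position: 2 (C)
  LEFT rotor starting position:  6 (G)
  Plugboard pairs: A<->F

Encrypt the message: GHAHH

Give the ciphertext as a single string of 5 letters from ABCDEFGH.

Char 1 ('G'): step: R->3, L=6; G->plug->G->R->D->L->D->refl->H->L'->F->R'->H->plug->H
Char 2 ('H'): step: R->4, L=6; H->plug->H->R->H->L->B->refl->C->L'->C->R'->F->plug->A
Char 3 ('A'): step: R->5, L=6; A->plug->F->R->D->L->D->refl->H->L'->F->R'->H->plug->H
Char 4 ('H'): step: R->6, L=6; H->plug->H->R->H->L->B->refl->C->L'->C->R'->E->plug->E
Char 5 ('H'): step: R->7, L=6; H->plug->H->R->A->L->A->refl->F->L'->E->R'->E->plug->E

Answer: HAHEE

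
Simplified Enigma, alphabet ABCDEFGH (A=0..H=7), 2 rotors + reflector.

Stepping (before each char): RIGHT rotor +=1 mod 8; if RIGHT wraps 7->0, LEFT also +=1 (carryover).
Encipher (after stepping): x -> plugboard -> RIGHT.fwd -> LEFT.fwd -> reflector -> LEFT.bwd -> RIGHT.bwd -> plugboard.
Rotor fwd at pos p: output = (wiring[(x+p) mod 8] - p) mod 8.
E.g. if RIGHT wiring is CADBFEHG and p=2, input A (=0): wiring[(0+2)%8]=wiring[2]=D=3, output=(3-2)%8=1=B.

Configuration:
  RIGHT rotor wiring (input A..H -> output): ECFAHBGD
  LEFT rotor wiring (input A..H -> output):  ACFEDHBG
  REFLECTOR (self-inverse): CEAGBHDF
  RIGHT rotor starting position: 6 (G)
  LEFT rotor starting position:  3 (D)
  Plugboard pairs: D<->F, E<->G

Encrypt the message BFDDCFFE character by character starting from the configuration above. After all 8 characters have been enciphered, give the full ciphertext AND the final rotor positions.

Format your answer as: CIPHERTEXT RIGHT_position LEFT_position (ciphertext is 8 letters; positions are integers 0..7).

Char 1 ('B'): step: R->7, L=3; B->plug->B->R->F->L->F->refl->H->L'->G->R'->D->plug->F
Char 2 ('F'): step: R->0, L->4 (L advanced); F->plug->D->R->A->L->H->refl->F->L'->C->R'->B->plug->B
Char 3 ('D'): step: R->1, L=4; D->plug->F->R->F->L->G->refl->D->L'->B->R'->A->plug->A
Char 4 ('D'): step: R->2, L=4; D->plug->F->R->B->L->D->refl->G->L'->F->R'->C->plug->C
Char 5 ('C'): step: R->3, L=4; C->plug->C->R->G->L->B->refl->E->L'->E->R'->B->plug->B
Char 6 ('F'): step: R->4, L=4; F->plug->D->R->H->L->A->refl->C->L'->D->R'->A->plug->A
Char 7 ('F'): step: R->5, L=4; F->plug->D->R->H->L->A->refl->C->L'->D->R'->G->plug->E
Char 8 ('E'): step: R->6, L=4; E->plug->G->R->B->L->D->refl->G->L'->F->R'->B->plug->B
Final: ciphertext=FBACBAEB, RIGHT=6, LEFT=4

Answer: FBACBAEB 6 4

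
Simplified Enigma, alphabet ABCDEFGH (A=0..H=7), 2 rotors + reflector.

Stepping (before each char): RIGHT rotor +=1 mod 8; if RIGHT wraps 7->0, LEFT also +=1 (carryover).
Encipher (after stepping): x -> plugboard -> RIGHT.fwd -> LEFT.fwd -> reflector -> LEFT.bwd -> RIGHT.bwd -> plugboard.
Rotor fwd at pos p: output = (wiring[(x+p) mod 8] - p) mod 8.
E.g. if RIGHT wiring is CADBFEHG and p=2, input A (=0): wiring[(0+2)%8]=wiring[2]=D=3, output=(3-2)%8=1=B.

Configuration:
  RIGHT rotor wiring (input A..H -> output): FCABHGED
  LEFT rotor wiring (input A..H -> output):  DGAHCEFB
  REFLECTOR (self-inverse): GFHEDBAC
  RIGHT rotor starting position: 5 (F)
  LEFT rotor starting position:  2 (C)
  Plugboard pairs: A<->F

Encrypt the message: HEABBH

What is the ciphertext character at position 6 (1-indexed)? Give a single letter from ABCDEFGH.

Char 1 ('H'): step: R->6, L=2; H->plug->H->R->A->L->G->refl->A->L'->C->R'->E->plug->E
Char 2 ('E'): step: R->7, L=2; E->plug->E->R->C->L->A->refl->G->L'->A->R'->F->plug->A
Char 3 ('A'): step: R->0, L->3 (L advanced); A->plug->F->R->G->L->D->refl->E->L'->A->R'->C->plug->C
Char 4 ('B'): step: R->1, L=3; B->plug->B->R->H->L->F->refl->B->L'->C->R'->G->plug->G
Char 5 ('B'): step: R->2, L=3; B->plug->B->R->H->L->F->refl->B->L'->C->R'->E->plug->E
Char 6 ('H'): step: R->3, L=3; H->plug->H->R->F->L->A->refl->G->L'->E->R'->B->plug->B

B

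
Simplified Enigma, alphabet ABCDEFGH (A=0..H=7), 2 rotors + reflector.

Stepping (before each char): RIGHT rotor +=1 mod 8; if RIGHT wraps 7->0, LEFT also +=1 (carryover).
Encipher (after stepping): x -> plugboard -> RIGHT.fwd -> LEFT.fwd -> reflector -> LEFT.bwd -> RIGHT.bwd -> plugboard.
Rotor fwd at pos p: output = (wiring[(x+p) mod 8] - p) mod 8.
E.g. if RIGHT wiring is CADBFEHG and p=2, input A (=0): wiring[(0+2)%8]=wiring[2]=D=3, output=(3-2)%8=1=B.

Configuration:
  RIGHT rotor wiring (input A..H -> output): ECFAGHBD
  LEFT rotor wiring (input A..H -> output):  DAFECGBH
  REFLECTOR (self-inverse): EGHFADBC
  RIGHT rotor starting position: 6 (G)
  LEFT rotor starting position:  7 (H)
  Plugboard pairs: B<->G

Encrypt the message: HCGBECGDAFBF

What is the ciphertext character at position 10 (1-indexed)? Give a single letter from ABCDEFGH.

Char 1 ('H'): step: R->7, L=7; H->plug->H->R->C->L->B->refl->G->L'->D->R'->C->plug->C
Char 2 ('C'): step: R->0, L->0 (L advanced); C->plug->C->R->F->L->G->refl->B->L'->G->R'->E->plug->E
Char 3 ('G'): step: R->1, L=0; G->plug->B->R->E->L->C->refl->H->L'->H->R'->C->plug->C
Char 4 ('B'): step: R->2, L=0; B->plug->G->R->C->L->F->refl->D->L'->A->R'->H->plug->H
Char 5 ('E'): step: R->3, L=0; E->plug->E->R->A->L->D->refl->F->L'->C->R'->H->plug->H
Char 6 ('C'): step: R->4, L=0; C->plug->C->R->F->L->G->refl->B->L'->G->R'->F->plug->F
Char 7 ('G'): step: R->5, L=0; G->plug->B->R->E->L->C->refl->H->L'->H->R'->D->plug->D
Char 8 ('D'): step: R->6, L=0; D->plug->D->R->E->L->C->refl->H->L'->H->R'->E->plug->E
Char 9 ('A'): step: R->7, L=0; A->plug->A->R->E->L->C->refl->H->L'->H->R'->F->plug->F
Char 10 ('F'): step: R->0, L->1 (L advanced); F->plug->F->R->H->L->C->refl->H->L'->A->R'->D->plug->D

D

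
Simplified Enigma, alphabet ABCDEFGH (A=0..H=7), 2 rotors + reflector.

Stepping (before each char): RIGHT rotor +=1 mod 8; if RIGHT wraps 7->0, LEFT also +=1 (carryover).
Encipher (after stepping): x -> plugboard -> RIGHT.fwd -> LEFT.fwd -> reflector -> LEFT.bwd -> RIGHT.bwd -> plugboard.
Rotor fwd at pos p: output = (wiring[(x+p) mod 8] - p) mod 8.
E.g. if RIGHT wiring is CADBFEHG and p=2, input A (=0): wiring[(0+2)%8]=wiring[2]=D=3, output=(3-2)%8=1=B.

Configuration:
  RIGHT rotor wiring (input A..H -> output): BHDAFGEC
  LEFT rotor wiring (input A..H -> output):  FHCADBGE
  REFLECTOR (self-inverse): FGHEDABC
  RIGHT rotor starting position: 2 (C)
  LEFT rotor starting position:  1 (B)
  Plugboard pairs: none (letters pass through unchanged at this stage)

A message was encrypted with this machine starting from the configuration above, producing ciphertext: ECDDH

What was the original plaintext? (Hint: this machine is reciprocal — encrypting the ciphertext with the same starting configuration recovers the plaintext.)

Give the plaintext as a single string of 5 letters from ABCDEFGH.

Char 1 ('E'): step: R->3, L=1; E->plug->E->R->H->L->E->refl->D->L'->G->R'->F->plug->F
Char 2 ('C'): step: R->4, L=1; C->plug->C->R->A->L->G->refl->B->L'->B->R'->A->plug->A
Char 3 ('D'): step: R->5, L=1; D->plug->D->R->E->L->A->refl->F->L'->F->R'->C->plug->C
Char 4 ('D'): step: R->6, L=1; D->plug->D->R->B->L->B->refl->G->L'->A->R'->H->plug->H
Char 5 ('H'): step: R->7, L=1; H->plug->H->R->F->L->F->refl->A->L'->E->R'->D->plug->D

Answer: FACHD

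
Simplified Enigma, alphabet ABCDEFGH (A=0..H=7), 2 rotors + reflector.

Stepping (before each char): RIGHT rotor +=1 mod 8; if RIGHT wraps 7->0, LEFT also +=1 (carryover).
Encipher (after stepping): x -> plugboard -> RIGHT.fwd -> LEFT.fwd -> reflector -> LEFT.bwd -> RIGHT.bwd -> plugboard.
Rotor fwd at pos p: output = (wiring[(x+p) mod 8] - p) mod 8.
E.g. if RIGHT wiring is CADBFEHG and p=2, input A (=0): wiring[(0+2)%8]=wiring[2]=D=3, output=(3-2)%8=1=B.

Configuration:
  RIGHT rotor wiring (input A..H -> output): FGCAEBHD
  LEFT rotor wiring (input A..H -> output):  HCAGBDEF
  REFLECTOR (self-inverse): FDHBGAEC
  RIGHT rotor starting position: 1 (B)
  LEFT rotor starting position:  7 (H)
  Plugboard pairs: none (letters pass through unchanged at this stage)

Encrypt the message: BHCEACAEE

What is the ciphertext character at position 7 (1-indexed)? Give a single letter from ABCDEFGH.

Char 1 ('B'): step: R->2, L=7; B->plug->B->R->G->L->E->refl->G->L'->A->R'->A->plug->A
Char 2 ('H'): step: R->3, L=7; H->plug->H->R->H->L->F->refl->A->L'->B->R'->B->plug->B
Char 3 ('C'): step: R->4, L=7; C->plug->C->R->D->L->B->refl->D->L'->C->R'->F->plug->F
Char 4 ('E'): step: R->5, L=7; E->plug->E->R->B->L->A->refl->F->L'->H->R'->H->plug->H
Char 5 ('A'): step: R->6, L=7; A->plug->A->R->B->L->A->refl->F->L'->H->R'->C->plug->C
Char 6 ('C'): step: R->7, L=7; C->plug->C->R->H->L->F->refl->A->L'->B->R'->E->plug->E
Char 7 ('A'): step: R->0, L->0 (L advanced); A->plug->A->R->F->L->D->refl->B->L'->E->R'->E->plug->E

E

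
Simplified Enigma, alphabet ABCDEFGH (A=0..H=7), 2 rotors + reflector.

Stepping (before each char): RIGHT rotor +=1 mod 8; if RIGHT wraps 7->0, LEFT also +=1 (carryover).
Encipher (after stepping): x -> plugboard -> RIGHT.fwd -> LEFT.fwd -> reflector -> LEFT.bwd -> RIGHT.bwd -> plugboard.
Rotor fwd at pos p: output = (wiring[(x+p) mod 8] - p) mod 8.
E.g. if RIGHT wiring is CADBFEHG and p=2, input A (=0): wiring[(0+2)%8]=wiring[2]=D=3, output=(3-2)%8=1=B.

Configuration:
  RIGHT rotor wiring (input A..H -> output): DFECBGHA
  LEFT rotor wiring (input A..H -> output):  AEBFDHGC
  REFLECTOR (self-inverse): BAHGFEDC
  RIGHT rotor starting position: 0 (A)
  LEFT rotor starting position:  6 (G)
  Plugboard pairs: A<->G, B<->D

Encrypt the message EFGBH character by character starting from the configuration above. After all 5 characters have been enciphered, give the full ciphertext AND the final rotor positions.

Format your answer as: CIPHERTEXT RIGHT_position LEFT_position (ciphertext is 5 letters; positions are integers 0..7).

Answer: HAFCC 5 6

Derivation:
Char 1 ('E'): step: R->1, L=6; E->plug->E->R->F->L->H->refl->C->L'->C->R'->H->plug->H
Char 2 ('F'): step: R->2, L=6; F->plug->F->R->G->L->F->refl->E->L'->B->R'->G->plug->A
Char 3 ('G'): step: R->3, L=6; G->plug->A->R->H->L->B->refl->A->L'->A->R'->F->plug->F
Char 4 ('B'): step: R->4, L=6; B->plug->D->R->E->L->D->refl->G->L'->D->R'->C->plug->C
Char 5 ('H'): step: R->5, L=6; H->plug->H->R->E->L->D->refl->G->L'->D->R'->C->plug->C
Final: ciphertext=HAFCC, RIGHT=5, LEFT=6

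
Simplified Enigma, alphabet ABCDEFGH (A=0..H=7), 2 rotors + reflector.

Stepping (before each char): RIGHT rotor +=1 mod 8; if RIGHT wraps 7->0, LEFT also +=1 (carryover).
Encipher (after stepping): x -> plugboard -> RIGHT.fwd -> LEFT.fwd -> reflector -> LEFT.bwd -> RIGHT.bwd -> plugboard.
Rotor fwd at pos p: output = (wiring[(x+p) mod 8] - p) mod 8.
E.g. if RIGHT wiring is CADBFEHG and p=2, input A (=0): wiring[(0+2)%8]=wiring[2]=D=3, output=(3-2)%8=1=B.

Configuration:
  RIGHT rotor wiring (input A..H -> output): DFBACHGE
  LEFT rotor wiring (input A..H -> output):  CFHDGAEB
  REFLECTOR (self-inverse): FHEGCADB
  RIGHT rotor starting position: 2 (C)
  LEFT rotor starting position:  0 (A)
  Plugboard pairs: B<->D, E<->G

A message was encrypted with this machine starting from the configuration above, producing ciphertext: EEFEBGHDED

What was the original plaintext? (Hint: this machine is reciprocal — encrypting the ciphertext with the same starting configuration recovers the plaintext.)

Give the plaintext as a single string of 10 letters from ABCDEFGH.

Answer: DFEGHBDHFA

Derivation:
Char 1 ('E'): step: R->3, L=0; E->plug->G->R->C->L->H->refl->B->L'->H->R'->B->plug->D
Char 2 ('E'): step: R->4, L=0; E->plug->G->R->F->L->A->refl->F->L'->B->R'->F->plug->F
Char 3 ('F'): step: R->5, L=0; F->plug->F->R->E->L->G->refl->D->L'->D->R'->G->plug->E
Char 4 ('E'): step: R->6, L=0; E->plug->G->R->E->L->G->refl->D->L'->D->R'->E->plug->G
Char 5 ('B'): step: R->7, L=0; B->plug->D->R->C->L->H->refl->B->L'->H->R'->H->plug->H
Char 6 ('G'): step: R->0, L->1 (L advanced); G->plug->E->R->C->L->C->refl->E->L'->A->R'->D->plug->B
Char 7 ('H'): step: R->1, L=1; H->plug->H->R->C->L->C->refl->E->L'->A->R'->B->plug->D
Char 8 ('D'): step: R->2, L=1; D->plug->B->R->G->L->A->refl->F->L'->D->R'->H->plug->H
Char 9 ('E'): step: R->3, L=1; E->plug->G->R->C->L->C->refl->E->L'->A->R'->F->plug->F
Char 10 ('D'): step: R->4, L=1; D->plug->B->R->D->L->F->refl->A->L'->G->R'->A->plug->A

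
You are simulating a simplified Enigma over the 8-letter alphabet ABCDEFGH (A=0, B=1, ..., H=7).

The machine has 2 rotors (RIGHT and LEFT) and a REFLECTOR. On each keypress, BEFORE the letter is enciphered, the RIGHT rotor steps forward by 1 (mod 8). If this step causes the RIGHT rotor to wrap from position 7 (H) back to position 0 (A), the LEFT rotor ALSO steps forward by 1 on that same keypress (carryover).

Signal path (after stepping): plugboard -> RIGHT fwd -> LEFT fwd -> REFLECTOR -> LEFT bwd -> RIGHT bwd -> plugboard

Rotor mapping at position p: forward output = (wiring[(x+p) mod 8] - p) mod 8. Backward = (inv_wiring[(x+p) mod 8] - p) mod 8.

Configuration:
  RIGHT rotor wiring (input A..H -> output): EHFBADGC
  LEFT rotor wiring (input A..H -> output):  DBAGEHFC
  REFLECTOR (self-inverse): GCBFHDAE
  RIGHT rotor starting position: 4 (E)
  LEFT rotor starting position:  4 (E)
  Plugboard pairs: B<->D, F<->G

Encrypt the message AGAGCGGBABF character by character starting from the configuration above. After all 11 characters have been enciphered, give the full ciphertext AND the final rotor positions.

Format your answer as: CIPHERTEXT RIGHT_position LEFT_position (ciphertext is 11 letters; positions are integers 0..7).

Char 1 ('A'): step: R->5, L=4; A->plug->A->R->G->L->E->refl->H->L'->E->R'->G->plug->F
Char 2 ('G'): step: R->6, L=4; G->plug->F->R->D->L->G->refl->A->L'->A->R'->A->plug->A
Char 3 ('A'): step: R->7, L=4; A->plug->A->R->D->L->G->refl->A->L'->A->R'->C->plug->C
Char 4 ('G'): step: R->0, L->5 (L advanced); G->plug->F->R->D->L->G->refl->A->L'->B->R'->D->plug->B
Char 5 ('C'): step: R->1, L=5; C->plug->C->R->A->L->C->refl->B->L'->G->R'->A->plug->A
Char 6 ('G'): step: R->2, L=5; G->plug->F->R->A->L->C->refl->B->L'->G->R'->C->plug->C
Char 7 ('G'): step: R->3, L=5; G->plug->F->R->B->L->A->refl->G->L'->D->R'->D->plug->B
Char 8 ('B'): step: R->4, L=5; B->plug->D->R->G->L->B->refl->C->L'->A->R'->E->plug->E
Char 9 ('A'): step: R->5, L=5; A->plug->A->R->G->L->B->refl->C->L'->A->R'->F->plug->G
Char 10 ('B'): step: R->6, L=5; B->plug->D->R->B->L->A->refl->G->L'->D->R'->F->plug->G
Char 11 ('F'): step: R->7, L=5; F->plug->G->R->E->L->E->refl->H->L'->H->R'->H->plug->H
Final: ciphertext=FACBACBEGGH, RIGHT=7, LEFT=5

Answer: FACBACBEGGH 7 5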